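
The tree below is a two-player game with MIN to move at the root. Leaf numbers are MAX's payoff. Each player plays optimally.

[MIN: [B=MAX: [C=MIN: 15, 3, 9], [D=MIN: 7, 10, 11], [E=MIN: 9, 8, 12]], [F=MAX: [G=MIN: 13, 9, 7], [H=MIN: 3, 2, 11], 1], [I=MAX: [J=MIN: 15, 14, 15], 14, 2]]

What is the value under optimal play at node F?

7

G: min(13, 9, 7) = 7
H: min(3, 2, 11) = 2
F: max(7, 2, 1) = 7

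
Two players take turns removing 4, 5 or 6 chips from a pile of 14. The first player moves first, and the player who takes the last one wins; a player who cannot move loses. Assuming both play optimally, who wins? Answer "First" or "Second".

Mark each pile size as W (mover wins) or L (mover loses):
i:   0  1  2  3  4  5  6  7  8  9 10 11 12 13 14
     L  L  L  L  W  W  W  W  W  W  L  L  L  L  W
Position 14 is W, so the first player wins.

First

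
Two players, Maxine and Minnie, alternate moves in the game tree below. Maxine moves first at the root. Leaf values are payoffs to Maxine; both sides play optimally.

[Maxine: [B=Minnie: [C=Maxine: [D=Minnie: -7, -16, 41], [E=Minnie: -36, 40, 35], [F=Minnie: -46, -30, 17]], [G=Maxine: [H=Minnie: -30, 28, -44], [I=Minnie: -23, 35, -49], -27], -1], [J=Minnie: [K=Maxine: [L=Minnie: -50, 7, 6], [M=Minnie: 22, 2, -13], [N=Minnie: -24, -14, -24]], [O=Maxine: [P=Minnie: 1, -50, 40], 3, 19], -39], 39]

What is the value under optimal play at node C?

-16

D: min(-7, -16, 41) = -16
E: min(-36, 40, 35) = -36
F: min(-46, -30, 17) = -46
C: max(-16, -36, -46) = -16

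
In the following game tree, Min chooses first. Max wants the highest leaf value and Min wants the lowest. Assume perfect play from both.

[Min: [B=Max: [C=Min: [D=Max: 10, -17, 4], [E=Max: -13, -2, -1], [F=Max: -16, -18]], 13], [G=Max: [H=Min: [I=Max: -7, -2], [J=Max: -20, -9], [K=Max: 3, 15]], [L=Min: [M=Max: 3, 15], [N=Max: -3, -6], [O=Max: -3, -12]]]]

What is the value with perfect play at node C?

-16

D: max(10, -17, 4) = 10
E: max(-13, -2, -1) = -1
F: max(-16, -18) = -16
C: min(10, -1, -16) = -16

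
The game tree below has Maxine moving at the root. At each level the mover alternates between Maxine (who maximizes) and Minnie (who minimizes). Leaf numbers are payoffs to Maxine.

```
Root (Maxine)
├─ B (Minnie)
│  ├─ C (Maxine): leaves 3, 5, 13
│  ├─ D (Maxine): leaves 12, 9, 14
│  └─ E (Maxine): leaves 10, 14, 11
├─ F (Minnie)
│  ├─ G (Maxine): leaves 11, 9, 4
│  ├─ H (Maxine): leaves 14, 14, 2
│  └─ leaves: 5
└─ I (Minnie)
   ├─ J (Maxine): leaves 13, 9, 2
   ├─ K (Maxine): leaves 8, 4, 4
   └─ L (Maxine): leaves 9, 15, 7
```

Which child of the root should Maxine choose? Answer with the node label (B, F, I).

C (Maxine): max(3, 5, 13) = 13
D (Maxine): max(12, 9, 14) = 14
E (Maxine): max(10, 14, 11) = 14
B (Minnie): min(13, 14, 14) = 13
G (Maxine): max(11, 9, 4) = 11
H (Maxine): max(14, 14, 2) = 14
F (Minnie): min(11, 14, 5) = 5
J (Maxine): max(13, 9, 2) = 13
K (Maxine): max(8, 4, 4) = 8
L (Maxine): max(9, 15, 7) = 15
I (Minnie): min(13, 8, 15) = 8
Root (Maxine): max(13, 5, 8) = 13
Maxine picks the child with the highest value: B (value 13).

B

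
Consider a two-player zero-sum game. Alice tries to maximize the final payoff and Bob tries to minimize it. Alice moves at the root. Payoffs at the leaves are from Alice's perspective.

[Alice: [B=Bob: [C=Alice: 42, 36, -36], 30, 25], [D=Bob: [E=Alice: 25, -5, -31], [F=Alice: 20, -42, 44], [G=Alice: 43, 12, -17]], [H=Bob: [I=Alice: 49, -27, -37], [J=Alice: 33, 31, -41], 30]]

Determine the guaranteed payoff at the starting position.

30

C (Alice): max(42, 36, -36) = 42
B (Bob): min(42, 30, 25) = 25
E (Alice): max(25, -5, -31) = 25
F (Alice): max(20, -42, 44) = 44
G (Alice): max(43, 12, -17) = 43
D (Bob): min(25, 44, 43) = 25
I (Alice): max(49, -27, -37) = 49
J (Alice): max(33, 31, -41) = 33
H (Bob): min(49, 33, 30) = 30
Root (Alice): max(25, 25, 30) = 30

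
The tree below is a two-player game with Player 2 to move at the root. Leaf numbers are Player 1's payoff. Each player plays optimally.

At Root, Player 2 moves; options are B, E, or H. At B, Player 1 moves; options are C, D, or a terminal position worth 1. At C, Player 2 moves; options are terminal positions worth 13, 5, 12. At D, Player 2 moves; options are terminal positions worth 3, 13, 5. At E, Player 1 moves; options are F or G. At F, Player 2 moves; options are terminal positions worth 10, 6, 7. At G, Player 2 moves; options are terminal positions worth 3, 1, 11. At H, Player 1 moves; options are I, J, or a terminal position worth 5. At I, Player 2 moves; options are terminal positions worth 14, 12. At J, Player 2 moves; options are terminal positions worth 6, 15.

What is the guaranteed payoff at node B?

C: min(13, 5, 12) = 5
D: min(3, 13, 5) = 3
B: max(5, 3, 1) = 5

5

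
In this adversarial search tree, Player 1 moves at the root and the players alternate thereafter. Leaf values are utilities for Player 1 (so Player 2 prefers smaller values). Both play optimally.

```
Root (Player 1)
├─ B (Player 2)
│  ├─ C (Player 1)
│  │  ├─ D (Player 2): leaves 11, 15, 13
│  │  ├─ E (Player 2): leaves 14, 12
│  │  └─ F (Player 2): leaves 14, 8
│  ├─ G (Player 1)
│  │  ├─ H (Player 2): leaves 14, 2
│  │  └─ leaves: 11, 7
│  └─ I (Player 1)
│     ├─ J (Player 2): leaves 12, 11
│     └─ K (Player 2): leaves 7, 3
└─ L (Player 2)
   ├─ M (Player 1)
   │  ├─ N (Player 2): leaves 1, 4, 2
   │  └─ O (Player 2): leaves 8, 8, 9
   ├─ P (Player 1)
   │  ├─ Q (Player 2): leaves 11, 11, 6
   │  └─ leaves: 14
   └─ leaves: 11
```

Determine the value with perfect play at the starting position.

D (Player 2): min(11, 15, 13) = 11
E (Player 2): min(14, 12) = 12
F (Player 2): min(14, 8) = 8
C (Player 1): max(11, 12, 8) = 12
H (Player 2): min(14, 2) = 2
G (Player 1): max(2, 11, 7) = 11
J (Player 2): min(12, 11) = 11
K (Player 2): min(7, 3) = 3
I (Player 1): max(11, 3) = 11
B (Player 2): min(12, 11, 11) = 11
N (Player 2): min(1, 4, 2) = 1
O (Player 2): min(8, 8, 9) = 8
M (Player 1): max(1, 8) = 8
Q (Player 2): min(11, 11, 6) = 6
P (Player 1): max(6, 14) = 14
L (Player 2): min(8, 14, 11) = 8
Root (Player 1): max(11, 8) = 11

11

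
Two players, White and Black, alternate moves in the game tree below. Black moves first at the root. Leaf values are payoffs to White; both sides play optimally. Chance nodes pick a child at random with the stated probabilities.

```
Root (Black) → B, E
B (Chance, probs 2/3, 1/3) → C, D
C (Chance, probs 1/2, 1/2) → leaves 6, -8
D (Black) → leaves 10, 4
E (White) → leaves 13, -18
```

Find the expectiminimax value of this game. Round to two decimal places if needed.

0.67

C (Chance): 1/2·6 + 1/2·-8 = -1
D (Black): min(10, 4) = 4
B (Chance): 2/3·-1 + 1/3·4 = 0.67
E (White): max(13, -18) = 13
Root (Black): min(0.67, 13) = 0.67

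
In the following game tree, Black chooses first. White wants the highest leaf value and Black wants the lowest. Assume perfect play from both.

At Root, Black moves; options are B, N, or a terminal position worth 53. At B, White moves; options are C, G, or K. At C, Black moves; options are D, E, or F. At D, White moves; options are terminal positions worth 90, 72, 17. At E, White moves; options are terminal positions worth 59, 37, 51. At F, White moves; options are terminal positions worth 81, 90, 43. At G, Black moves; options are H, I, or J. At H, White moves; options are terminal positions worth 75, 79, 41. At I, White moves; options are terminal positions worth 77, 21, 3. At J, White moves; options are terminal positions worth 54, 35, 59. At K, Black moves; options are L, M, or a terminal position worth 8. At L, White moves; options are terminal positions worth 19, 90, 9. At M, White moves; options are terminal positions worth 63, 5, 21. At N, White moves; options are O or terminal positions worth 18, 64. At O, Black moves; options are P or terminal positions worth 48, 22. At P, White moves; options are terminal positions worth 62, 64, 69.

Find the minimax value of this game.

53

D (White): max(90, 72, 17) = 90
E (White): max(59, 37, 51) = 59
F (White): max(81, 90, 43) = 90
C (Black): min(90, 59, 90) = 59
H (White): max(75, 79, 41) = 79
I (White): max(77, 21, 3) = 77
J (White): max(54, 35, 59) = 59
G (Black): min(79, 77, 59) = 59
L (White): max(19, 90, 9) = 90
M (White): max(63, 5, 21) = 63
K (Black): min(90, 63, 8) = 8
B (White): max(59, 59, 8) = 59
P (White): max(62, 64, 69) = 69
O (Black): min(69, 48, 22) = 22
N (White): max(22, 18, 64) = 64
Root (Black): min(59, 64, 53) = 53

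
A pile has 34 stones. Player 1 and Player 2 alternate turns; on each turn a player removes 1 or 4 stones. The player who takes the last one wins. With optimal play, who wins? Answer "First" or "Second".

i:   0  1  2  3  4  5  6  7  8  9 10 11 12 13 14 15 16 17 18 19 20 21 22 23 24 25 26 27 28 29 30 31 32 33 34
     L  W  L  W  W  L  W  L  W  W  L  W  L  W  W  L  W  L  W  W  L  W  L  W  W  L  W  L  W  W  L  W  L  W  W
Position 34 is W, so the first player wins.

First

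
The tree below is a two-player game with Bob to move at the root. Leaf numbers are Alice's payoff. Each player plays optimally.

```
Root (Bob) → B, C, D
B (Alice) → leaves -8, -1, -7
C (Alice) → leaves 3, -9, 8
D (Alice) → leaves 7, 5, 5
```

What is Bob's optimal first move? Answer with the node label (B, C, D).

B

B (Alice): max(-8, -1, -7) = -1
C (Alice): max(3, -9, 8) = 8
D (Alice): max(7, 5, 5) = 7
Root (Bob): min(-1, 8, 7) = -1
Bob picks the child with the lowest value: B (value -1).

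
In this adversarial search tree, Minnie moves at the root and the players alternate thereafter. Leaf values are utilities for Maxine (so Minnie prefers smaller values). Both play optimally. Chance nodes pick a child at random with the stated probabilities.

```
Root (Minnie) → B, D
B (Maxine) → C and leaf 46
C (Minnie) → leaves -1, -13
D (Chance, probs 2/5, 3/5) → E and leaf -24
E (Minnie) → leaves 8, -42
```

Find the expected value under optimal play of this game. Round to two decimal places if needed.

-31.2

C (Minnie): min(-1, -13) = -13
B (Maxine): max(-13, 46) = 46
E (Minnie): min(8, -42) = -42
D (Chance): 2/5·-42 + 3/5·-24 = -31.2
Root (Minnie): min(46, -31.2) = -31.2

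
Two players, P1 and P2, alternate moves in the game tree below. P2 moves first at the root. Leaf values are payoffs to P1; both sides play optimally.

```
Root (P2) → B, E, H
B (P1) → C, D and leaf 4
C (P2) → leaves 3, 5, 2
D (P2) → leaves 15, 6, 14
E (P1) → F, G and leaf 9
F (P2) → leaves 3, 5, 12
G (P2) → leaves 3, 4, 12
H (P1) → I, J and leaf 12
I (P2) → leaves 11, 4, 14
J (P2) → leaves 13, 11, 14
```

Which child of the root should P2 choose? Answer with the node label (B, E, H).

C (P2): min(3, 5, 2) = 2
D (P2): min(15, 6, 14) = 6
B (P1): max(2, 6, 4) = 6
F (P2): min(3, 5, 12) = 3
G (P2): min(3, 4, 12) = 3
E (P1): max(3, 3, 9) = 9
I (P2): min(11, 4, 14) = 4
J (P2): min(13, 11, 14) = 11
H (P1): max(4, 11, 12) = 12
Root (P2): min(6, 9, 12) = 6
P2 picks the child with the lowest value: B (value 6).

B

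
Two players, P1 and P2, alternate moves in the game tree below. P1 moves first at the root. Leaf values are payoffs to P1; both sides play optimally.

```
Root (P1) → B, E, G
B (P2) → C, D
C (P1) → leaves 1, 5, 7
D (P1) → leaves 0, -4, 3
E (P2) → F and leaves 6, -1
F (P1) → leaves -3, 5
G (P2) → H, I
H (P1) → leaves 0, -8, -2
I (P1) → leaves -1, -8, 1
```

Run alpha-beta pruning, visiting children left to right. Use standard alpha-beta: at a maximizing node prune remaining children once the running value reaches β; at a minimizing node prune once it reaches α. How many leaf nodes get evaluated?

C [α=-∞,β=+∞]: v=7
D [α=-∞,β=7]: v=3
B [α=-∞,β=+∞]: v=3
F [α=3,β=+∞]: v=5
E [α=3,β=+∞]: v=-1
H [α=3,β=+∞]: v=0
G [α=3,β=+∞]: v=0 after child 1 ≤ α → α-cutoff, skip 1
Root [α=-∞,β=+∞]: v=3
Leaves evaluated: 13 of 16.

13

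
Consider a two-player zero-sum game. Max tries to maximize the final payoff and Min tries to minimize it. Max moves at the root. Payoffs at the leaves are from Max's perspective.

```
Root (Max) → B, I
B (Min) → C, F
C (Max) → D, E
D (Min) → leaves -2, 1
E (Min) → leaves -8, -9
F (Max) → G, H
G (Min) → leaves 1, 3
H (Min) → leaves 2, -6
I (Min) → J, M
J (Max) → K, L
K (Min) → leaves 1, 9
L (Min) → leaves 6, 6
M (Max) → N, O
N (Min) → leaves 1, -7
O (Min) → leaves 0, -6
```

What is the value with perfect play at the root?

-2

D (Min): min(-2, 1) = -2
E (Min): min(-8, -9) = -9
C (Max): max(-2, -9) = -2
G (Min): min(1, 3) = 1
H (Min): min(2, -6) = -6
F (Max): max(1, -6) = 1
B (Min): min(-2, 1) = -2
K (Min): min(1, 9) = 1
L (Min): min(6, 6) = 6
J (Max): max(1, 6) = 6
N (Min): min(1, -7) = -7
O (Min): min(0, -6) = -6
M (Max): max(-7, -6) = -6
I (Min): min(6, -6) = -6
Root (Max): max(-2, -6) = -2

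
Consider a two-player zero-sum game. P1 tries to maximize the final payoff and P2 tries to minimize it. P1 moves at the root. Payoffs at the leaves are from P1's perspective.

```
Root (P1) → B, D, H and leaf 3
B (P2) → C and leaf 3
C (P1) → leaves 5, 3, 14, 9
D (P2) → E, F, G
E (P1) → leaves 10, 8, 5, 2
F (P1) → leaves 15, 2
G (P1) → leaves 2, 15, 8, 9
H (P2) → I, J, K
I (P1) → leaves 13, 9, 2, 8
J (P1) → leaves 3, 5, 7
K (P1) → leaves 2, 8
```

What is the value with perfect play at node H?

I: max(13, 9, 2, 8) = 13
J: max(3, 5, 7) = 7
K: max(2, 8) = 8
H: min(13, 7, 8) = 7

7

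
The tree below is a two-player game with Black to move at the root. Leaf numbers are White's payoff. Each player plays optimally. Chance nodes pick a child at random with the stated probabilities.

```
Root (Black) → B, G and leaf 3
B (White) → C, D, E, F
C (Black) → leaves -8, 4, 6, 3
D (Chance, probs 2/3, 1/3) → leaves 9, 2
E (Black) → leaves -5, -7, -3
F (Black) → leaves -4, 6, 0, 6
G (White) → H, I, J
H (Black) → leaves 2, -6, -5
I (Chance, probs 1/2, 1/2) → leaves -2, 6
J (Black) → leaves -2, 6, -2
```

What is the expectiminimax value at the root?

2

C (Black): min(-8, 4, 6, 3) = -8
D (Chance): 2/3·9 + 1/3·2 = 6.67
E (Black): min(-5, -7, -3) = -7
F (Black): min(-4, 6, 0, 6) = -4
B (White): max(-8, 6.67, -7, -4) = 6.67
H (Black): min(2, -6, -5) = -6
I (Chance): 1/2·-2 + 1/2·6 = 2
J (Black): min(-2, 6, -2) = -2
G (White): max(-6, 2, -2) = 2
Root (Black): min(6.67, 2, 3) = 2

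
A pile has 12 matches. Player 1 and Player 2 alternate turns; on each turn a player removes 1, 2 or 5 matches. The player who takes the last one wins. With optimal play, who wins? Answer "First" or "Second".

Compute winning (W) and losing (L) positions by backward induction:
i:   0  1  2  3  4  5  6  7  8  9 10 11 12
     L  W  W  L  W  W  L  W  W  L  W  W  L
Position 12 is L, so the second player wins.

Second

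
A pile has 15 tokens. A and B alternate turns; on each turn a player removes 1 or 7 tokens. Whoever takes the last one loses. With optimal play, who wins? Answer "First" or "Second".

Second

Compute winning (W) and losing (L) positions by backward induction:
i:   0  1  2  3  4  5  6  7  8  9 10 11 12 13 14 15
     W  L  W  L  W  L  W  L  W  L  W  L  W  L  W  L
Position 15 is L, so the second player wins.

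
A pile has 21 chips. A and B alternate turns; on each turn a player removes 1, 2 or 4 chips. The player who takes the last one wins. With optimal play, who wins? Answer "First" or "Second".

Second

Positions where the player to move wins (W) vs loses (L):
i:   0  1  2  3  4  5  6  7  8  9 10 11 12 13 14 15 16 17 18 19 20 21
     L  W  W  L  W  W  L  W  W  L  W  W  L  W  W  L  W  W  L  W  W  L
Position 21 is L, so the second player wins.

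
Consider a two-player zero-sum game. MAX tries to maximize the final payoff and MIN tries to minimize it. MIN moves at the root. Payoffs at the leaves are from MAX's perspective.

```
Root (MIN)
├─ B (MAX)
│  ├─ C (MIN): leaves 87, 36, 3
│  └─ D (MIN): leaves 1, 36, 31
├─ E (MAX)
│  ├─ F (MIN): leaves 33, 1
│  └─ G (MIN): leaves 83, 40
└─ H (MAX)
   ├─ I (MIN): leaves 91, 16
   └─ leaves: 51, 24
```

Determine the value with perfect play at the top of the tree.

3

C (MIN): min(87, 36, 3) = 3
D (MIN): min(1, 36, 31) = 1
B (MAX): max(3, 1) = 3
F (MIN): min(33, 1) = 1
G (MIN): min(83, 40) = 40
E (MAX): max(1, 40) = 40
I (MIN): min(91, 16) = 16
H (MAX): max(16, 51, 24) = 51
Root (MIN): min(3, 40, 51) = 3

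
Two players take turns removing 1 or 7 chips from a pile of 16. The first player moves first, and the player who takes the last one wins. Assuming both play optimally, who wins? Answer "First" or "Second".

Second

Compute winning (W) and losing (L) positions by backward induction:
i:   0  1  2  3  4  5  6  7  8  9 10 11 12 13 14 15 16
     L  W  L  W  L  W  L  W  L  W  L  W  L  W  L  W  L
Position 16 is L, so the second player wins.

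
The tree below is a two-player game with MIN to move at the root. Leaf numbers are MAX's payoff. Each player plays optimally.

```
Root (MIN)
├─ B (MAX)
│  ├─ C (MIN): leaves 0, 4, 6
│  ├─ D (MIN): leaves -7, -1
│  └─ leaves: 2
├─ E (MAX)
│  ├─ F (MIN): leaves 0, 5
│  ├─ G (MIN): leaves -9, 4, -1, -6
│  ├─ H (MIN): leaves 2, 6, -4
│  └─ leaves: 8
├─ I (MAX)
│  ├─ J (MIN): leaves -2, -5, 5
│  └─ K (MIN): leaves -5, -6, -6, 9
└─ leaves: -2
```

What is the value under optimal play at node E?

F: min(0, 5) = 0
G: min(-9, 4, -1, -6) = -9
H: min(2, 6, -4) = -4
E: max(0, -9, -4, 8) = 8

8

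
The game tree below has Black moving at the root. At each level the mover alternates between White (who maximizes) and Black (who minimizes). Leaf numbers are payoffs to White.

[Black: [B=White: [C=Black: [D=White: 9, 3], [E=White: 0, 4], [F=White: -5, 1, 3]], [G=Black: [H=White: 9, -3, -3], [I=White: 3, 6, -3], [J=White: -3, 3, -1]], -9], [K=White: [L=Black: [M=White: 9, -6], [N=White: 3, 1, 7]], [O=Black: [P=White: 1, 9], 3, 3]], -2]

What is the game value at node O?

P: max(1, 9) = 9
O: min(9, 3, 3) = 3

3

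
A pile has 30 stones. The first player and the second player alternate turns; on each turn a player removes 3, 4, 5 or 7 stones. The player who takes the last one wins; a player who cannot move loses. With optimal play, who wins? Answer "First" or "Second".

Second

Mark each pile size as W (mover wins) or L (mover loses):
i:   0  1  2  3  4  5  6  7  8  9 10 11 12 13 14 15 16 17 18 19 20 21 22 23 24 25 26 27 28 29 30
     L  L  L  W  W  W  W  W  W  W  L  L  L  W  W  W  W  W  W  W  L  L  L  W  W  W  W  W  W  W  L
Position 30 is L, so the second player wins.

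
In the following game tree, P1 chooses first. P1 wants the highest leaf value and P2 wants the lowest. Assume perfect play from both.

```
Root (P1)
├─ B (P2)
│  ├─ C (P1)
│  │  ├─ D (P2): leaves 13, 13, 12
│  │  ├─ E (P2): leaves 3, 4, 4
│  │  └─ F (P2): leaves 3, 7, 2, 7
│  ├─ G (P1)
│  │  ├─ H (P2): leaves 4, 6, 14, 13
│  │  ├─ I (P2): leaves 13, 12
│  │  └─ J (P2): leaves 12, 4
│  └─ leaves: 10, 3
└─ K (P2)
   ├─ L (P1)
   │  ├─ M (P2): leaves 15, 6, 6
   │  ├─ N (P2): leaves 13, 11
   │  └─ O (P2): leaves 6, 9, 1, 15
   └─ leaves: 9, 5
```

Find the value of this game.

D (P2): min(13, 13, 12) = 12
E (P2): min(3, 4, 4) = 3
F (P2): min(3, 7, 2, 7) = 2
C (P1): max(12, 3, 2) = 12
H (P2): min(4, 6, 14, 13) = 4
I (P2): min(13, 12) = 12
J (P2): min(12, 4) = 4
G (P1): max(4, 12, 4) = 12
B (P2): min(12, 12, 10, 3) = 3
M (P2): min(15, 6, 6) = 6
N (P2): min(13, 11) = 11
O (P2): min(6, 9, 1, 15) = 1
L (P1): max(6, 11, 1) = 11
K (P2): min(11, 9, 5) = 5
Root (P1): max(3, 5) = 5

5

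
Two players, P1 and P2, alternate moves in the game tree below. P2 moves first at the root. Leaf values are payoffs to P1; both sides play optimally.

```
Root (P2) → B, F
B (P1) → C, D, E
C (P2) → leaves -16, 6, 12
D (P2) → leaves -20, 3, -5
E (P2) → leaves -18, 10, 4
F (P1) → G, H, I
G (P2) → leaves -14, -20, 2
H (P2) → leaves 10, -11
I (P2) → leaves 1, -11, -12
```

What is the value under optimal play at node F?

-11

G: min(-14, -20, 2) = -20
H: min(10, -11) = -11
I: min(1, -11, -12) = -12
F: max(-20, -11, -12) = -11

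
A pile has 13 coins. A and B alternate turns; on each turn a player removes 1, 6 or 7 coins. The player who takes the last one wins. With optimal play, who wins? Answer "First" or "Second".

Mark each pile size as W (mover wins) or L (mover loses):
i:   0  1  2  3  4  5  6  7  8  9 10 11 12 13
     L  W  L  W  L  W  W  W  W  W  W  W  L  W
Position 13 is W, so the first player wins.

First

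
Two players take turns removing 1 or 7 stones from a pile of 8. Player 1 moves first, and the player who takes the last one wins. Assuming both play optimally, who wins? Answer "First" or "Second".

Positions where the player to move wins (W) vs loses (L):
i:   0  1  2  3  4  5  6  7  8
     L  W  L  W  L  W  L  W  L
Position 8 is L, so the second player wins.

Second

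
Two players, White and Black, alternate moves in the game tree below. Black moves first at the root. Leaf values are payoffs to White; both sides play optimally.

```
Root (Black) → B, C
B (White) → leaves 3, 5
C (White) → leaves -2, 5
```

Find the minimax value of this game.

5

B (White): max(3, 5) = 5
C (White): max(-2, 5) = 5
Root (Black): min(5, 5) = 5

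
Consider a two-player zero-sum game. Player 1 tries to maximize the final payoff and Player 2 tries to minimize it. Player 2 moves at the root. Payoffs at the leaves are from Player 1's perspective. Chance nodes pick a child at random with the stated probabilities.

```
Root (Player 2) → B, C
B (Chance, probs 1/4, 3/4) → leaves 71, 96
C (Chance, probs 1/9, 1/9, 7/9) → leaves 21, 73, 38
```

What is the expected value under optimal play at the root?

40

B (Chance): 1/4·71 + 3/4·96 = 89.75
C (Chance): 1/9·21 + 1/9·73 + 7/9·38 = 40
Root (Player 2): min(89.75, 40) = 40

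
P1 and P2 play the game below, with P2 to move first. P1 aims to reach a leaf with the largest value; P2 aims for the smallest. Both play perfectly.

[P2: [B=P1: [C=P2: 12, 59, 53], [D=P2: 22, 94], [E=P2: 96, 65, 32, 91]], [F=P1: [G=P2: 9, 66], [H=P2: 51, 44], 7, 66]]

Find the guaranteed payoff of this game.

32

C (P2): min(12, 59, 53) = 12
D (P2): min(22, 94) = 22
E (P2): min(96, 65, 32, 91) = 32
B (P1): max(12, 22, 32) = 32
G (P2): min(9, 66) = 9
H (P2): min(51, 44) = 44
F (P1): max(9, 44, 7, 66) = 66
Root (P2): min(32, 66) = 32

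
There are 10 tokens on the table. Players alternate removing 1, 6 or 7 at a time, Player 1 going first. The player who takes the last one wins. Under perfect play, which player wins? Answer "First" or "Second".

Mark each pile size as W (mover wins) or L (mover loses):
i:   0  1  2  3  4  5  6  7  8  9 10
     L  W  L  W  L  W  W  W  W  W  W
Position 10 is W, so the first player wins.

First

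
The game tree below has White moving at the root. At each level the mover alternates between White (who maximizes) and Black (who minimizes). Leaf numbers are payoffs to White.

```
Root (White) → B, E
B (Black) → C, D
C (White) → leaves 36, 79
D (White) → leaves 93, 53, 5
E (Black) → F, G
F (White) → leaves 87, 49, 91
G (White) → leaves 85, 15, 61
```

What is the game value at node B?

C: max(36, 79) = 79
D: max(93, 53, 5) = 93
B: min(79, 93) = 79

79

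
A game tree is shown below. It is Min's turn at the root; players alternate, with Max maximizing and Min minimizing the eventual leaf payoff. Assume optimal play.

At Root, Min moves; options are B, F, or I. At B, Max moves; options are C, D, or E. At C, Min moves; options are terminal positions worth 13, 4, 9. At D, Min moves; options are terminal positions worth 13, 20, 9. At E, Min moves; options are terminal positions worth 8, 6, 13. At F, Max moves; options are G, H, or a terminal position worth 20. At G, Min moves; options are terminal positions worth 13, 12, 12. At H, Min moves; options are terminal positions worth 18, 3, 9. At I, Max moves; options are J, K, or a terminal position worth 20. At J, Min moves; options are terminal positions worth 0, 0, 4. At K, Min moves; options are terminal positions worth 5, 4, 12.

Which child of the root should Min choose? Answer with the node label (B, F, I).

B

C (Min): min(13, 4, 9) = 4
D (Min): min(13, 20, 9) = 9
E (Min): min(8, 6, 13) = 6
B (Max): max(4, 9, 6) = 9
G (Min): min(13, 12, 12) = 12
H (Min): min(18, 3, 9) = 3
F (Max): max(12, 3, 20) = 20
J (Min): min(0, 0, 4) = 0
K (Min): min(5, 4, 12) = 4
I (Max): max(0, 4, 20) = 20
Root (Min): min(9, 20, 20) = 9
Min picks the child with the lowest value: B (value 9).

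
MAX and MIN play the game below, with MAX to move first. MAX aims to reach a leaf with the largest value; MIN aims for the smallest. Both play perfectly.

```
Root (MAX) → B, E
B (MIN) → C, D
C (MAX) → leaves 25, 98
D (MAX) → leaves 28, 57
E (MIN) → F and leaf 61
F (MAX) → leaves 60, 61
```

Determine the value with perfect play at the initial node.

61

C (MAX): max(25, 98) = 98
D (MAX): max(28, 57) = 57
B (MIN): min(98, 57) = 57
F (MAX): max(60, 61) = 61
E (MIN): min(61, 61) = 61
Root (MAX): max(57, 61) = 61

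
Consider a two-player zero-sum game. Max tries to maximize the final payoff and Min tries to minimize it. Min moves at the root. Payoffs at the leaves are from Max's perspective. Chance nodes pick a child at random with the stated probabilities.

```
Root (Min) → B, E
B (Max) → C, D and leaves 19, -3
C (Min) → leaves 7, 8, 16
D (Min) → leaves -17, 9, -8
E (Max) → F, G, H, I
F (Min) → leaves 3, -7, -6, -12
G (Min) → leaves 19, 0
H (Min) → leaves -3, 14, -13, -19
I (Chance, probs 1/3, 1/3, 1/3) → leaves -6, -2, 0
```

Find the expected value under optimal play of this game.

C (Min): min(7, 8, 16) = 7
D (Min): min(-17, 9, -8) = -17
B (Max): max(7, -17, 19, -3) = 19
F (Min): min(3, -7, -6, -12) = -12
G (Min): min(19, 0) = 0
H (Min): min(-3, 14, -13, -19) = -19
I (Chance): 1/3·-6 + 1/3·-2 + 1/3·0 = -2.67
E (Max): max(-12, 0, -19, -2.67) = 0
Root (Min): min(19, 0) = 0

0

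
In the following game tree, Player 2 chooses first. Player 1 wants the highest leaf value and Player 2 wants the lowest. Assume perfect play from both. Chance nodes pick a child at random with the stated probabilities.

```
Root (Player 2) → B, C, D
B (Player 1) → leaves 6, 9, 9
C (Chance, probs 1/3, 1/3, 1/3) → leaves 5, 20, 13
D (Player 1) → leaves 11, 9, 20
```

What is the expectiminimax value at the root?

B (Player 1): max(6, 9, 9) = 9
C (Chance): 1/3·5 + 1/3·20 + 1/3·13 = 12.67
D (Player 1): max(11, 9, 20) = 20
Root (Player 2): min(9, 12.67, 20) = 9

9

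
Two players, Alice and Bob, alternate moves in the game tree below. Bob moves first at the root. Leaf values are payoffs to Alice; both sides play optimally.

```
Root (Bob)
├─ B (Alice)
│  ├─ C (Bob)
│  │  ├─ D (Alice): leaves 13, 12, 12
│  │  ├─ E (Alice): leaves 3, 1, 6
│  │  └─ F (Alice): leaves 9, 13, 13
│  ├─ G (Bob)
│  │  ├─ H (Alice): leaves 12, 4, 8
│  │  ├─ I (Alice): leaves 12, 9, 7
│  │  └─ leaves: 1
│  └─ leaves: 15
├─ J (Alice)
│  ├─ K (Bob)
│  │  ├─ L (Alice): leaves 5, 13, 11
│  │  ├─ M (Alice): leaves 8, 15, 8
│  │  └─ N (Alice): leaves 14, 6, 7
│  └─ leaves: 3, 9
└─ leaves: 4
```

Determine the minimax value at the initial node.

4

D (Alice): max(13, 12, 12) = 13
E (Alice): max(3, 1, 6) = 6
F (Alice): max(9, 13, 13) = 13
C (Bob): min(13, 6, 13) = 6
H (Alice): max(12, 4, 8) = 12
I (Alice): max(12, 9, 7) = 12
G (Bob): min(12, 12, 1) = 1
B (Alice): max(6, 1, 15) = 15
L (Alice): max(5, 13, 11) = 13
M (Alice): max(8, 15, 8) = 15
N (Alice): max(14, 6, 7) = 14
K (Bob): min(13, 15, 14) = 13
J (Alice): max(13, 3, 9) = 13
Root (Bob): min(15, 13, 4) = 4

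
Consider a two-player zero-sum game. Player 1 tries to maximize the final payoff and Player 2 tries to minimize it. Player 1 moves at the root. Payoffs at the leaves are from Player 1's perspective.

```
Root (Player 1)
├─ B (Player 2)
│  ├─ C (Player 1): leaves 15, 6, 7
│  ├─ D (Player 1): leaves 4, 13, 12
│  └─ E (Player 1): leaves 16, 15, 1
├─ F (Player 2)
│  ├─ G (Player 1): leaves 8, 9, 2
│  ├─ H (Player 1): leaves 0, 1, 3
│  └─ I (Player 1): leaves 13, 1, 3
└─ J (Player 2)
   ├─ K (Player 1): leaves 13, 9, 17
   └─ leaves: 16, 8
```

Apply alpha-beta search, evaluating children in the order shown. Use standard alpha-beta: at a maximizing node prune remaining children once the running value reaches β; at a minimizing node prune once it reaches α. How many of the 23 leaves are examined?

C [α=-∞,β=+∞]: v=15
D [α=-∞,β=15]: v=13
E [α=-∞,β=13]: v=16 after child 1 ≥ β → β-cutoff, skip 2
B [α=-∞,β=+∞]: v=13
G [α=13,β=+∞]: v=9
F [α=13,β=+∞]: v=9 after child 1 ≤ α → α-cutoff, skip 2
K [α=13,β=+∞]: v=17
J [α=13,β=+∞]: v=8
Root [α=-∞,β=+∞]: v=13
Leaves evaluated: 15 of 23.

15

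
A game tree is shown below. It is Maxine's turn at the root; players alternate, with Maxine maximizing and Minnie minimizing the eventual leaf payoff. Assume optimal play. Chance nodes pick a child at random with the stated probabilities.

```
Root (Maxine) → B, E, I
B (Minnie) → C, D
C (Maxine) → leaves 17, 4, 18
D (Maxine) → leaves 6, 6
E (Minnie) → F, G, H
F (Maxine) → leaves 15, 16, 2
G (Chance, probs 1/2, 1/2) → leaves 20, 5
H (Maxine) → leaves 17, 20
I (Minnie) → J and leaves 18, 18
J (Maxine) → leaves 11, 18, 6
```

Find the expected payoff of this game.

18

C (Maxine): max(17, 4, 18) = 18
D (Maxine): max(6, 6) = 6
B (Minnie): min(18, 6) = 6
F (Maxine): max(15, 16, 2) = 16
G (Chance): 1/2·20 + 1/2·5 = 12.5
H (Maxine): max(17, 20) = 20
E (Minnie): min(16, 12.5, 20) = 12.5
J (Maxine): max(11, 18, 6) = 18
I (Minnie): min(18, 18, 18) = 18
Root (Maxine): max(6, 12.5, 18) = 18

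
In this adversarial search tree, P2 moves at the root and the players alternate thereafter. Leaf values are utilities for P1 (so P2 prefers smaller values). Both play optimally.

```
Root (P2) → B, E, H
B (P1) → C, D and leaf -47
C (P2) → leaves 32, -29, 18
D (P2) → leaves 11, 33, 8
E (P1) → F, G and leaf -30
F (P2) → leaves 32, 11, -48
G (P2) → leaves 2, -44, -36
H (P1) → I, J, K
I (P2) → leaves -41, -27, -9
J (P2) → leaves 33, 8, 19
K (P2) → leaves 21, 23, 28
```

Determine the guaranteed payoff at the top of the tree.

-30

C (P2): min(32, -29, 18) = -29
D (P2): min(11, 33, 8) = 8
B (P1): max(-29, 8, -47) = 8
F (P2): min(32, 11, -48) = -48
G (P2): min(2, -44, -36) = -44
E (P1): max(-48, -44, -30) = -30
I (P2): min(-41, -27, -9) = -41
J (P2): min(33, 8, 19) = 8
K (P2): min(21, 23, 28) = 21
H (P1): max(-41, 8, 21) = 21
Root (P2): min(8, -30, 21) = -30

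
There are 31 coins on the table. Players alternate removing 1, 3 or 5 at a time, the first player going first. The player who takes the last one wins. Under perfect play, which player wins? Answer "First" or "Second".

First

Mark each pile size as W (mover wins) or L (mover loses):
i:   0  1  2  3  4  5  6  7  8  9 10 11 12 13 14 15 16 17 18 19 20 21 22 23 24 25 26 27 28 29 30 31
     L  W  L  W  L  W  L  W  L  W  L  W  L  W  L  W  L  W  L  W  L  W  L  W  L  W  L  W  L  W  L  W
Position 31 is W, so the first player wins.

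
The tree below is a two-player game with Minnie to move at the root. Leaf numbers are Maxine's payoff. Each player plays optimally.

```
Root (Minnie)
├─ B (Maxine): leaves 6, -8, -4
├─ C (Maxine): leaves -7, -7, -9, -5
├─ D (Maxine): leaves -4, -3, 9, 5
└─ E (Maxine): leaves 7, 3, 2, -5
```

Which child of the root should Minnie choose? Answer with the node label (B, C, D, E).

C

B (Maxine): max(6, -8, -4) = 6
C (Maxine): max(-7, -7, -9, -5) = -5
D (Maxine): max(-4, -3, 9, 5) = 9
E (Maxine): max(7, 3, 2, -5) = 7
Root (Minnie): min(6, -5, 9, 7) = -5
Minnie picks the child with the lowest value: C (value -5).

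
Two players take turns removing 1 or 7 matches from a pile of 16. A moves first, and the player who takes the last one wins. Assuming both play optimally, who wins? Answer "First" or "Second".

Mark each pile size as W (mover wins) or L (mover loses):
i:   0  1  2  3  4  5  6  7  8  9 10 11 12 13 14 15 16
     L  W  L  W  L  W  L  W  L  W  L  W  L  W  L  W  L
Position 16 is L, so the second player wins.

Second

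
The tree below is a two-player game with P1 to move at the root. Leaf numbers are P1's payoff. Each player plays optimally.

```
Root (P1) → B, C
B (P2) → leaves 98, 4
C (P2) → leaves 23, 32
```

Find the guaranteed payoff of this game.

B (P2): min(98, 4) = 4
C (P2): min(23, 32) = 23
Root (P1): max(4, 23) = 23

23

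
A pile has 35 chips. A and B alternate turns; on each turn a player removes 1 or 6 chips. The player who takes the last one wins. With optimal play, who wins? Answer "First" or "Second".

Positions where the player to move wins (W) vs loses (L):
i:   0  1  2  3  4  5  6  7  8  9 10 11 12 13 14 15 16 17 18 19 20 21 22 23 24 25 26 27 28 29 30 31 32 33 34 35
     L  W  L  W  L  W  W  L  W  L  W  L  W  W  L  W  L  W  L  W  W  L  W  L  W  L  W  W  L  W  L  W  L  W  W  L
Position 35 is L, so the second player wins.

Second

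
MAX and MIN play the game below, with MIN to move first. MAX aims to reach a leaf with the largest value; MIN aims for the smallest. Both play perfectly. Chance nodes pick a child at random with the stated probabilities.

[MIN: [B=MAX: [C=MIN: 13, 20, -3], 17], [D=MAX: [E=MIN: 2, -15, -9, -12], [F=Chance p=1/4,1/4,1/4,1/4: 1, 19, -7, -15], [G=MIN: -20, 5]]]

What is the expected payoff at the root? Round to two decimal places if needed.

C (MIN): min(13, 20, -3) = -3
B (MAX): max(-3, 17) = 17
E (MIN): min(2, -15, -9, -12) = -15
F (Chance): 1/4·1 + 1/4·19 + 1/4·-7 + 1/4·-15 = -0.5
G (MIN): min(-20, 5) = -20
D (MAX): max(-15, -0.5, -20) = -0.5
Root (MIN): min(17, -0.5) = -0.5

-0.5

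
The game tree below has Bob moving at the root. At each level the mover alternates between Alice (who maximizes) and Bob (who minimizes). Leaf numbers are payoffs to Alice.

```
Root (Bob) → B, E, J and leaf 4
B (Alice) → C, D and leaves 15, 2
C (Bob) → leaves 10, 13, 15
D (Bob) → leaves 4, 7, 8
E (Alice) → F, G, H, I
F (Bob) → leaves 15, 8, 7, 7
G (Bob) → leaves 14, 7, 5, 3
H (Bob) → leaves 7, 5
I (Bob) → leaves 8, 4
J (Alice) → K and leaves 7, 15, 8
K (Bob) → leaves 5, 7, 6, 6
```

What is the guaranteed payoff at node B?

15

C: min(10, 13, 15) = 10
D: min(4, 7, 8) = 4
B: max(10, 4, 15, 2) = 15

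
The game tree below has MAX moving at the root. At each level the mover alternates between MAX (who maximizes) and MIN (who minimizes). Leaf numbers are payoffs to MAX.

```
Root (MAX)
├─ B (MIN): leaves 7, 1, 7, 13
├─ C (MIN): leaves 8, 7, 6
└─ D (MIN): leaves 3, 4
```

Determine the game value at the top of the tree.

B (MIN): min(7, 1, 7, 13) = 1
C (MIN): min(8, 7, 6) = 6
D (MIN): min(3, 4) = 3
Root (MAX): max(1, 6, 3) = 6

6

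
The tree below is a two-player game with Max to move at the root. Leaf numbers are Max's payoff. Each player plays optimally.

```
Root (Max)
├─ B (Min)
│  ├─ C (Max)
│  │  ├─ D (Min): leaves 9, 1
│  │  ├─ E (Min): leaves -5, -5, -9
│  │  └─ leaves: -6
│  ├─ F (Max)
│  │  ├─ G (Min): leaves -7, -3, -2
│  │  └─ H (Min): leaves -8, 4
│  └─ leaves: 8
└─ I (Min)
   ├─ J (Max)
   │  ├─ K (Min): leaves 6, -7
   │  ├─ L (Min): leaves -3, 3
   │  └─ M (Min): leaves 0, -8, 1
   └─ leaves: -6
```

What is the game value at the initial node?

D (Min): min(9, 1) = 1
E (Min): min(-5, -5, -9) = -9
C (Max): max(1, -9, -6) = 1
G (Min): min(-7, -3, -2) = -7
H (Min): min(-8, 4) = -8
F (Max): max(-7, -8) = -7
B (Min): min(1, -7, 8) = -7
K (Min): min(6, -7) = -7
L (Min): min(-3, 3) = -3
M (Min): min(0, -8, 1) = -8
J (Max): max(-7, -3, -8) = -3
I (Min): min(-3, -6) = -6
Root (Max): max(-7, -6) = -6

-6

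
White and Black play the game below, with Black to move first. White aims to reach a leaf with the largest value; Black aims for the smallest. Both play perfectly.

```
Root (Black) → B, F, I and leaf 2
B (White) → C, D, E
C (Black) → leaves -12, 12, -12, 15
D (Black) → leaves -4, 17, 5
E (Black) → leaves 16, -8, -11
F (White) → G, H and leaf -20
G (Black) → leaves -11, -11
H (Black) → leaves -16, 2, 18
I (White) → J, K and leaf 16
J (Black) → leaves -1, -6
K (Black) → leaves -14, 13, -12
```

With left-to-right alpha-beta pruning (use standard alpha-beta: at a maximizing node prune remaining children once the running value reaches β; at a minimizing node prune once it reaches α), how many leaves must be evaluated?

C [α=-∞,β=+∞]: v=-12
D [α=-12,β=+∞]: v=-4
E [α=-4,β=+∞]: v=-8 after child 2 ≤ α → α-cutoff, skip 1
B [α=-∞,β=+∞]: v=-4
G [α=-∞,β=-4]: v=-11
H [α=-11,β=-4]: v=-16 after child 1 ≤ α → α-cutoff, skip 2
F [α=-∞,β=-4]: v=-11
J [α=-∞,β=-11]: v=-6
I [α=-∞,β=-11]: v=-6 after child 1 ≥ β → β-cutoff, skip 2
Root [α=-∞,β=+∞]: v=-11
Leaves evaluated: 16 of 23.

16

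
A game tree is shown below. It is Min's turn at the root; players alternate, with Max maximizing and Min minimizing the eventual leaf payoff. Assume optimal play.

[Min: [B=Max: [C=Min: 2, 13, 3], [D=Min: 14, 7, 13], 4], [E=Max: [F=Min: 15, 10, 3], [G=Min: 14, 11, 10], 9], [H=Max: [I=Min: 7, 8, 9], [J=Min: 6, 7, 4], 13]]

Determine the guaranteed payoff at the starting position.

C (Min): min(2, 13, 3) = 2
D (Min): min(14, 7, 13) = 7
B (Max): max(2, 7, 4) = 7
F (Min): min(15, 10, 3) = 3
G (Min): min(14, 11, 10) = 10
E (Max): max(3, 10, 9) = 10
I (Min): min(7, 8, 9) = 7
J (Min): min(6, 7, 4) = 4
H (Max): max(7, 4, 13) = 13
Root (Min): min(7, 10, 13) = 7

7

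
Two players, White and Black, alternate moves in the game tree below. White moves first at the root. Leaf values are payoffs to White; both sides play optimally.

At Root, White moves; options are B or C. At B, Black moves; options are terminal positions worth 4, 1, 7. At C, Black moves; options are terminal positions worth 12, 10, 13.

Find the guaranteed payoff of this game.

B (Black): min(4, 1, 7) = 1
C (Black): min(12, 10, 13) = 10
Root (White): max(1, 10) = 10

10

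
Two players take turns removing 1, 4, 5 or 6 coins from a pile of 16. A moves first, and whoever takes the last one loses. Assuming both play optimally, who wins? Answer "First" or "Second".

First

W/L table (W = player to move can force a win):
i:   0  1  2  3  4  5  6  7  8  9 10 11 12 13 14 15 16
     W  L  W  L  W  W  W  W  W  W  L  W  L  W  W  W  W
Position 16 is W, so the first player wins.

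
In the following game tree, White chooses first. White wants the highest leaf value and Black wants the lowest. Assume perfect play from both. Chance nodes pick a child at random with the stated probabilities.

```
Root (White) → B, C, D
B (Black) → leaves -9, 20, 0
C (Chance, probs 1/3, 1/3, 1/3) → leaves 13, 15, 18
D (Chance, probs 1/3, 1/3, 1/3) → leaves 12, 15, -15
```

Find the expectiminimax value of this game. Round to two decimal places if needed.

15.33

B (Black): min(-9, 20, 0) = -9
C (Chance): 1/3·13 + 1/3·15 + 1/3·18 = 15.33
D (Chance): 1/3·12 + 1/3·15 + 1/3·-15 = 4
Root (White): max(-9, 15.33, 4) = 15.33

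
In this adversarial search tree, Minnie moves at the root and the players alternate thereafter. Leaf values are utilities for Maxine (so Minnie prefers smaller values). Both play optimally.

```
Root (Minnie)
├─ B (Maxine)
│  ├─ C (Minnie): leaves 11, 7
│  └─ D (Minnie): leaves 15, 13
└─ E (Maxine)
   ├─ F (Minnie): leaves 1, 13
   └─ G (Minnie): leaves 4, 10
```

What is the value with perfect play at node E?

F: min(1, 13) = 1
G: min(4, 10) = 4
E: max(1, 4) = 4

4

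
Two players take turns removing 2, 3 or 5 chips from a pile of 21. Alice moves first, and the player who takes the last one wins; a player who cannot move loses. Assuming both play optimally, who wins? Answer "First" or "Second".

Compute winning (W) and losing (L) positions by backward induction:
i:   0  1  2  3  4  5  6  7  8  9 10 11 12 13 14 15 16 17 18 19 20 21
     L  L  W  W  W  W  W  L  L  W  W  W  W  W  L  L  W  W  W  W  W  L
Position 21 is L, so the second player wins.

Second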